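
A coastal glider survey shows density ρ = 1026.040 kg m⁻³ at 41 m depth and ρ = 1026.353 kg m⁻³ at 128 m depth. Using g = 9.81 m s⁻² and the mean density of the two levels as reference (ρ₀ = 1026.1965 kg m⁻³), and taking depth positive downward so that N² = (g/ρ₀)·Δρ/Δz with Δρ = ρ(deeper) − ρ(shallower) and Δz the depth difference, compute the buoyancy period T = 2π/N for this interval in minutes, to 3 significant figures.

17.9 min

Δρ = 1026.353 − 1026.040 = 0.313 kg m⁻³ over Δz = 128 − 41 = 87 m.
N² = (9.81/1026.1965) × (0.313/87) = 3.4392 × 10⁻⁵ s⁻².
N = √(3.4392 × 10⁻⁵) = 5.8645 × 10⁻³ rad s⁻¹, so T = 2π/N = 1.0714 × 10³ s = 17.857 min ≈ 17.9 min.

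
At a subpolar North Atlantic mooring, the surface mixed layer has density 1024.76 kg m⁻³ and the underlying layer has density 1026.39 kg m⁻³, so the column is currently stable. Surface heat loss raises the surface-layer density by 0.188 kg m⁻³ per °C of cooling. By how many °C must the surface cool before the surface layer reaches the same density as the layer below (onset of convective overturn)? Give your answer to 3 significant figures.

8.67 °C

Density deficit of the surface layer: 1026.39 − 1024.76 = 1.63 kg m⁻³.
Required change = 1.63 / 0.188 = 8.67 °C.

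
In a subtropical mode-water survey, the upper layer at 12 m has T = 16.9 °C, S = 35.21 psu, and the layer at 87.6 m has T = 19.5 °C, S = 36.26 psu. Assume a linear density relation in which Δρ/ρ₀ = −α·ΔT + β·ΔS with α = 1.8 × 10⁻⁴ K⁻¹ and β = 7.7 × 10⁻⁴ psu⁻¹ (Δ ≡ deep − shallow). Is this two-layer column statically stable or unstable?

ΔT = 19.5 − 16.9 = +2.6 K and ΔS = 36.26 − 35.21 = +1.05 psu (deep − shallow).
−αΔT = -4.68 × 10⁻⁴; βΔS = 8.085 × 10⁻⁴; sum Δρ/ρ₀ = 3.405 × 10⁻⁴.
Δρ/ρ₀ > 0, so Δρ > 0: deeper water is denser → statically stable.

stable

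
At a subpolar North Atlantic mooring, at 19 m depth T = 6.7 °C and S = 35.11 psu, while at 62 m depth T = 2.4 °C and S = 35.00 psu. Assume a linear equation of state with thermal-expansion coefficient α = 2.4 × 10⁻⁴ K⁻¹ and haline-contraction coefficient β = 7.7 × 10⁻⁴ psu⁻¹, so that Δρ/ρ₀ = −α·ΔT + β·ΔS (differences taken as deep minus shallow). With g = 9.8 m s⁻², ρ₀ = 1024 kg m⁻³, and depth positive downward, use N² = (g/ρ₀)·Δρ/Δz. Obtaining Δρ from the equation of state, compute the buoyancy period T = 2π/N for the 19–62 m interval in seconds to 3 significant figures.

428 s

ΔT = -4.3 K, ΔS = -0.11 psu (deep − shallow).
Δρ/ρ₀ = −αΔT + βΔS = 1.032 × 10⁻³ − 8.47 × 10⁻⁵ = 9.473 × 10⁻⁴, so Δρ ≈ 0.9700 kg m⁻³.
N² = (g/ρ₀)·Δρ/Δz = g·(Δρ/ρ₀)/Δz = 9.8 × 9.473 × 10⁻⁴ / 43 = 2.1590 × 10⁻⁴ s⁻².
N = √(2.1590 × 10⁻⁴) = 0.014694 rad s⁻¹ → T = 2π/N = 427.60 s ≈ 428 s.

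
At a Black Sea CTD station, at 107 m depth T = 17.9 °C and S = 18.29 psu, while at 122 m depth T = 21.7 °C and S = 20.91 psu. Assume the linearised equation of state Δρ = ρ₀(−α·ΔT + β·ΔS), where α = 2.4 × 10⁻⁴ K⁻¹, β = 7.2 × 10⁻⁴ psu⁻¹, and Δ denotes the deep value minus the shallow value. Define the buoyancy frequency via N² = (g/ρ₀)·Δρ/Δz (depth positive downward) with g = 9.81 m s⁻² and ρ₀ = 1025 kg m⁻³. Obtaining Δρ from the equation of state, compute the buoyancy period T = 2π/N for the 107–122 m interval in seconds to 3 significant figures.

249 s

ΔT = +3.8 K, ΔS = +2.62 psu (deep − shallow).
Δρ/ρ₀ = −αΔT + βΔS = -9.12 × 10⁻⁴ + 1.8864 × 10⁻³ = 9.744 × 10⁻⁴, so Δρ ≈ 0.9988 kg m⁻³.
N² = (g/ρ₀)·Δρ/Δz = g·(Δρ/ρ₀)/Δz = 9.81 × 9.744 × 10⁻⁴ / 15 = 6.3726 × 10⁻⁴ s⁻².
N = √(6.3726 × 10⁻⁴) = 0.025244 rad s⁻¹ → T = 2π/N = 248.90 s ≈ 249 s.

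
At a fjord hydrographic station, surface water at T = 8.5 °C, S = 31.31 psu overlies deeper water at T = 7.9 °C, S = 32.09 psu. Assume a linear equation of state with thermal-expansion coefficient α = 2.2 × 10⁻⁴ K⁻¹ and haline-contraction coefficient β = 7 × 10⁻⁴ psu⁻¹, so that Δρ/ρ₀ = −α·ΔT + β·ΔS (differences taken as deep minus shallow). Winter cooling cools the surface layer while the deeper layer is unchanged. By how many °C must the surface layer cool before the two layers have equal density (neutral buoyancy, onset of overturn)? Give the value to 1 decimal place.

Neutral buoyancy requires Δρ = 0, i.e. −α(T_deep − T_surf′) + β(S_deep − S_surf) = 0.
T_surf′ = T_deep − (β/α)·ΔS = 7.9 − (7 × 10⁻⁴/2.2 × 10⁻⁴)·(+0.78) = 5.418 °C.
Cooling required: 8.5 − (5.418) = 3.082 °C.

3.1 °C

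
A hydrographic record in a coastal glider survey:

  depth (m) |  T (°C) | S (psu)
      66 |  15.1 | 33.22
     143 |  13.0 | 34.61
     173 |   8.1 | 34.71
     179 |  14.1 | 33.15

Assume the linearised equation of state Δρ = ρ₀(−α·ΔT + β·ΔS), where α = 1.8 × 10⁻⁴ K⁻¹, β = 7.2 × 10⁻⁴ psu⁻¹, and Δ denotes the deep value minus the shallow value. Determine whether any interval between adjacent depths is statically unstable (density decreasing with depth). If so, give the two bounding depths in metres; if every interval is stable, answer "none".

173–179 m

Evaluate Δρ/ρ₀ = −αΔT + βΔS across each adjacent pair:
  66–143 m: −αΔT+βΔS = −(1.8 × 10⁻⁴)(-2.1)+(7.2 × 10⁻⁴)(+1.39) = 1.4 × 10⁻³ → stable
  143–173 m: −αΔT+βΔS = −(1.8 × 10⁻⁴)(-4.9)+(7.2 × 10⁻⁴)(+0.10) = 9.5 × 10⁻⁴ → stable
  173–179 m: −αΔT+βΔS = −(1.8 × 10⁻⁴)(+6.0)+(7.2 × 10⁻⁴)(-1.56) = -2.2 × 10⁻³ → UNSTABLE
The 173–179 m interval has Δρ < 0: lighter water underlies denser water.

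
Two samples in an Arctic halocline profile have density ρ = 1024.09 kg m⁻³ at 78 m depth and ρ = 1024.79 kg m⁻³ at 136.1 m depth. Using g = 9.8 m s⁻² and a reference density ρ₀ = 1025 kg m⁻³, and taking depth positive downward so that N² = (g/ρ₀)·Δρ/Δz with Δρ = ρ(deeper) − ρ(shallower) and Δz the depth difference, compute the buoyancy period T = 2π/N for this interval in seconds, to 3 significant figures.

Δρ = 1024.79 − 1024.09 = 0.70 kg m⁻³ over Δz = 136.1 − 78 = 58.1 m.
N² = (9.8/1025) × (0.70/58.1) = 1.1519 × 10⁻⁴ s⁻².
N = √(1.1519 × 10⁻⁴) = 0.010733 rad s⁻¹, so T = 2π/N = 585.41 s ≈ 585 s.

585 s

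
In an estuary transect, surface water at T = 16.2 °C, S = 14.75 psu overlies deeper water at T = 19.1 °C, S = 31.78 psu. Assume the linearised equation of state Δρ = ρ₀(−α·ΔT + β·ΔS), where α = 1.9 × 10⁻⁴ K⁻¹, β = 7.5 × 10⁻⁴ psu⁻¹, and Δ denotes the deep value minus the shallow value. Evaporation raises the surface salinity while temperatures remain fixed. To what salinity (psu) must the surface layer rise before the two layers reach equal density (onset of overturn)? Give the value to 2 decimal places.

31.05 psu

Neutral buoyancy requires −α(T_deep − T_surf) + β(S_deep − S_surf′) = 0.
S_surf′ = S_deep − (α/β)·ΔT = 31.78 − (1.9 × 10⁻⁴/7.5 × 10⁻⁴)·(+2.9) = 31.0453 psu.
Increase required: 31.0453 − 14.75 = 16.2953 psu.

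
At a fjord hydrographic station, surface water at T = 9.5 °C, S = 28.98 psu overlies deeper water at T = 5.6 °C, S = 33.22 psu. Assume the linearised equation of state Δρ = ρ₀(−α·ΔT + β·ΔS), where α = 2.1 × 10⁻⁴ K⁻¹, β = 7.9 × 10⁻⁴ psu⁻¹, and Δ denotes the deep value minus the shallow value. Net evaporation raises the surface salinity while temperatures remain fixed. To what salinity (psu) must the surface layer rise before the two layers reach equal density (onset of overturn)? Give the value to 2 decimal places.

Neutral buoyancy requires −α(T_deep − T_surf) + β(S_deep − S_surf′) = 0.
S_surf′ = S_deep − (α/β)·ΔT = 33.22 − (2.1 × 10⁻⁴/7.9 × 10⁻⁴)·(-3.9) = 34.2567 psu.
Increase required: 34.2567 − 28.98 = 5.2767 psu.

34.26 psu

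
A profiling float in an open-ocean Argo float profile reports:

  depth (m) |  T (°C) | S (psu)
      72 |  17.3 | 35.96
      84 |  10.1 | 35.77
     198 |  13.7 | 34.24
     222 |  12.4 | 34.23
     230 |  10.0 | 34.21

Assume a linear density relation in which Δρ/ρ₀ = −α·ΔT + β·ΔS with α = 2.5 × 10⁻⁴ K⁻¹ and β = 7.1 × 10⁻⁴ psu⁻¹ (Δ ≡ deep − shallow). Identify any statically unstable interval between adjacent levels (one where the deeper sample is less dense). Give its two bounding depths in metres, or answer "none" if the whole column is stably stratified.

84–198 m

Evaluate Δρ/ρ₀ = −αΔT + βΔS across each adjacent pair:
  72–84 m: −αΔT+βΔS = −(2.5 × 10⁻⁴)(-7.2)+(7.1 × 10⁻⁴)(-0.19) = 1.7 × 10⁻³ → stable
  84–198 m: −αΔT+βΔS = −(2.5 × 10⁻⁴)(+3.6)+(7.1 × 10⁻⁴)(-1.53) = -2.0 × 10⁻³ → UNSTABLE
  198–222 m: −αΔT+βΔS = −(2.5 × 10⁻⁴)(-1.3)+(7.1 × 10⁻⁴)(-0.01) = 3.2 × 10⁻⁴ → stable
  222–230 m: −αΔT+βΔS = −(2.5 × 10⁻⁴)(-2.4)+(7.1 × 10⁻⁴)(-0.02) = 5.9 × 10⁻⁴ → stable
The 84–198 m interval has Δρ < 0: lighter water underlies denser water.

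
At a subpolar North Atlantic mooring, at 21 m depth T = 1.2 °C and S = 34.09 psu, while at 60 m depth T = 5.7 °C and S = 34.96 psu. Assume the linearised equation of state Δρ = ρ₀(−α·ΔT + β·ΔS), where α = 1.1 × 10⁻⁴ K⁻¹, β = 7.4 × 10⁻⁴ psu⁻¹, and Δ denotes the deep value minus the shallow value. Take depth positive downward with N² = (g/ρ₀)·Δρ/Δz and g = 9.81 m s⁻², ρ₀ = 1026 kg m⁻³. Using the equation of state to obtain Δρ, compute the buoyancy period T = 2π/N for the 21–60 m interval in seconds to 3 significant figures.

ΔT = +4.5 K, ΔS = +0.87 psu (deep − shallow).
Δρ/ρ₀ = −αΔT + βΔS = -4.95 × 10⁻⁴ + 6.438 × 10⁻⁴ = 1.488 × 10⁻⁴, so Δρ ≈ 0.1527 kg m⁻³.
N² = (g/ρ₀)·Δρ/Δz = g·(Δρ/ρ₀)/Δz = 9.81 × 1.488 × 10⁻⁴ / 39 = 3.7429 × 10⁻⁵ s⁻².
N = √(3.7429 × 10⁻⁵) = 6.1179 × 10⁻³ rad s⁻¹ → T = 2π/N = 1.0270 × 10³ s ≈ 1.03 × 10³ s.

1.03 × 10³ s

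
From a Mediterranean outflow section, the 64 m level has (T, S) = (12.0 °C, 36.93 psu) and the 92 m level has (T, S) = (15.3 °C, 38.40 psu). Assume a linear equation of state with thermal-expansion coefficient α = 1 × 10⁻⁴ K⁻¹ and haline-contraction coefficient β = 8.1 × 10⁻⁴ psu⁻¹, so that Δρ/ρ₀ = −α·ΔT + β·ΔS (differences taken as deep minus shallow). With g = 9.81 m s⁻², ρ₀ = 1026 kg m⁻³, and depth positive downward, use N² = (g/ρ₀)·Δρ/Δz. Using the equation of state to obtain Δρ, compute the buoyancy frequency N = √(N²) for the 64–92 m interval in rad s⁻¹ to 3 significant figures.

ΔT = +3.3 K, ΔS = +1.47 psu (deep − shallow).
Δρ/ρ₀ = −αΔT + βΔS = -3.30 × 10⁻⁴ + 1.1907 × 10⁻³ = 8.607 × 10⁻⁴, so Δρ ≈ 0.8831 kg m⁻³.
N² = (g/ρ₀)·Δρ/Δz = g·(Δρ/ρ₀)/Δz = 9.81 × 8.607 × 10⁻⁴ / 28 = 3.0155 × 10⁻⁴ s⁻².
N = √(3.0155 × 10⁻⁴) = 0.017365 rad s⁻¹ ≈ 0.0174 rad s⁻¹.

0.0174 rad s⁻¹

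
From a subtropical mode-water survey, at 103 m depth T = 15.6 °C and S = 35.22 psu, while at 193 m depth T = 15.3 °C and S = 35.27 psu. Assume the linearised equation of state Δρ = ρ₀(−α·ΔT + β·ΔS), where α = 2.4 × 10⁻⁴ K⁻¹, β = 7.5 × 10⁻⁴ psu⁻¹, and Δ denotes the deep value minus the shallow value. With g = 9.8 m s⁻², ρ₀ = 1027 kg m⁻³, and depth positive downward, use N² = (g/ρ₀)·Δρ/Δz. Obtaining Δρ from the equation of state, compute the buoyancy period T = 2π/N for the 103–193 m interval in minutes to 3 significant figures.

30.3 min

ΔT = -0.3 K, ΔS = +0.05 psu (deep − shallow).
Δρ/ρ₀ = −αΔT + βΔS = 7.20 × 10⁻⁵ + 3.75 × 10⁻⁵ = 1.095 × 10⁻⁴, so Δρ ≈ 0.1125 kg m⁻³.
N² = (g/ρ₀)·Δρ/Δz = g·(Δρ/ρ₀)/Δz = 9.8 × 1.095 × 10⁻⁴ / 90 = 1.1923 × 10⁻⁵ s⁻².
N = √(1.1923 × 10⁻⁵) = 3.4530 × 10⁻³ rad s⁻¹ → T = 2π/N = 1.8196 × 10³ s = 30.327 min ≈ 30.3 min.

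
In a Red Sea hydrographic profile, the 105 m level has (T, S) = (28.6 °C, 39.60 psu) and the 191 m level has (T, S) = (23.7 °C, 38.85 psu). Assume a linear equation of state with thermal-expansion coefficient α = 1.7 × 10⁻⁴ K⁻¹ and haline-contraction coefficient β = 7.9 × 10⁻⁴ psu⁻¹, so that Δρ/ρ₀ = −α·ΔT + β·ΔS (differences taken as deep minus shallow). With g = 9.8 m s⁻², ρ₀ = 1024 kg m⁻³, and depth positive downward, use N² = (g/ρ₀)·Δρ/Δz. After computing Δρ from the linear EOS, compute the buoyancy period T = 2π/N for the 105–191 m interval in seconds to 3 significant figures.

1.20 × 10³ s

ΔT = -4.9 K, ΔS = -0.75 psu (deep − shallow).
Δρ/ρ₀ = −αΔT + βΔS = 8.33 × 10⁻⁴ − 5.925 × 10⁻⁴ = 2.405 × 10⁻⁴, so Δρ ≈ 0.2463 kg m⁻³.
N² = (g/ρ₀)·Δρ/Δz = g·(Δρ/ρ₀)/Δz = 9.8 × 2.405 × 10⁻⁴ / 86 = 2.7406 × 10⁻⁵ s⁻².
N = √(2.7406 × 10⁻⁵) = 5.2351 × 10⁻³ rad s⁻¹ → T = 2π/N = 1.2002 × 10³ s ≈ 1.20 × 10³ s.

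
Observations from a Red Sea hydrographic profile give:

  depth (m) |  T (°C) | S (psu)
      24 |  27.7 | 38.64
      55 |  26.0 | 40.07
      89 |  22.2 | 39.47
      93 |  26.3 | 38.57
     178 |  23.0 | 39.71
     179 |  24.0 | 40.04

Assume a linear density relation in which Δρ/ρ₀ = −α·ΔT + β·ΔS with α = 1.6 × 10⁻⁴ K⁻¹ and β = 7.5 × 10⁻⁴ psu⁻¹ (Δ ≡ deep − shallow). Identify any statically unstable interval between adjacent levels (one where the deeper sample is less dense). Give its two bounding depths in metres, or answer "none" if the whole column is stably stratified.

89–93 m

Evaluate Δρ/ρ₀ = −αΔT + βΔS across each adjacent pair:
  24–55 m: −αΔT+βΔS = −(1.6 × 10⁻⁴)(-1.7)+(7.5 × 10⁻⁴)(+1.43) = 1.3 × 10⁻³ → stable
  55–89 m: −αΔT+βΔS = −(1.6 × 10⁻⁴)(-3.8)+(7.5 × 10⁻⁴)(-0.60) = 1.6 × 10⁻⁴ → stable
  89–93 m: −αΔT+βΔS = −(1.6 × 10⁻⁴)(+4.1)+(7.5 × 10⁻⁴)(-0.90) = -1.3 × 10⁻³ → UNSTABLE
  93–178 m: −αΔT+βΔS = −(1.6 × 10⁻⁴)(-3.3)+(7.5 × 10⁻⁴)(+1.14) = 1.4 × 10⁻³ → stable
  178–179 m: −αΔT+βΔS = −(1.6 × 10⁻⁴)(+1.0)+(7.5 × 10⁻⁴)(+0.33) = 8.7 × 10⁻⁵ → stable
The 89–93 m interval has Δρ < 0: lighter water underlies denser water.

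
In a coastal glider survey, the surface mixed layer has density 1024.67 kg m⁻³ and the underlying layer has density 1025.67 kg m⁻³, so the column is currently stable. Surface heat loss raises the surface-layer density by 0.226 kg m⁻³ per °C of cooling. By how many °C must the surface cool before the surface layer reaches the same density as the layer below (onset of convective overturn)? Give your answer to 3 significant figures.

Density deficit of the surface layer: 1025.67 − 1024.67 = 1.0 kg m⁻³.
Required change = 1.0 / 0.226 = 4.42 °C.

4.42 °C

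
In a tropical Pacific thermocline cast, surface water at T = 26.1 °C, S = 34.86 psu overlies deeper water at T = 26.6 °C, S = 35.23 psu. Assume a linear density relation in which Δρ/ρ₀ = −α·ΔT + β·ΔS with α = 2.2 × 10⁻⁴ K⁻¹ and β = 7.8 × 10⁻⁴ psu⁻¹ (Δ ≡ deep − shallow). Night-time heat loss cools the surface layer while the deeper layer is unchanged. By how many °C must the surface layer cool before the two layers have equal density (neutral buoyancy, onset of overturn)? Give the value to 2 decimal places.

Neutral buoyancy requires Δρ = 0, i.e. −α(T_deep − T_surf′) + β(S_deep − S_surf) = 0.
T_surf′ = T_deep − (β/α)·ΔS = 26.6 − (7.8 × 10⁻⁴/2.2 × 10⁻⁴)·(+0.37) = 25.2882 °C.
Cooling required: 26.1 − (25.2882) = 0.8118 °C.

0.81 °C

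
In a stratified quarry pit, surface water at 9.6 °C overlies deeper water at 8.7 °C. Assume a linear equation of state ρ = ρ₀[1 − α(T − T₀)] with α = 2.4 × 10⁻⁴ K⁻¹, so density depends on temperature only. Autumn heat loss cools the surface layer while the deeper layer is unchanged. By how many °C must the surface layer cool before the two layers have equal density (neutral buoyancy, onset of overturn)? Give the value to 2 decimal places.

0.90 °C

With temperature the only control, equal density requires T_surf′ = T_deep.
T_surf′ = 8.7 °C.
Cooling required: 9.6 − 8.7 = 0.90 °C.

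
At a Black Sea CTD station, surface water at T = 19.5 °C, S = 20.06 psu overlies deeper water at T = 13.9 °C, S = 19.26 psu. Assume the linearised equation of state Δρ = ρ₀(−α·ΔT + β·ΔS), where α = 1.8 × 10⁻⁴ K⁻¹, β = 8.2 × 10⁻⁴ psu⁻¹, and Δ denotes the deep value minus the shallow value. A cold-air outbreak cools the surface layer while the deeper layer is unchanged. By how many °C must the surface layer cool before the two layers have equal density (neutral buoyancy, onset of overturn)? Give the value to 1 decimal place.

2.0 °C

Neutral buoyancy requires Δρ = 0, i.e. −α(T_deep − T_surf′) + β(S_deep − S_surf) = 0.
T_surf′ = T_deep − (β/α)·ΔS = 13.9 − (8.2 × 10⁻⁴/1.8 × 10⁻⁴)·(-0.80) = 17.544 °C.
Cooling required: 19.5 − (17.544) = 1.956 °C.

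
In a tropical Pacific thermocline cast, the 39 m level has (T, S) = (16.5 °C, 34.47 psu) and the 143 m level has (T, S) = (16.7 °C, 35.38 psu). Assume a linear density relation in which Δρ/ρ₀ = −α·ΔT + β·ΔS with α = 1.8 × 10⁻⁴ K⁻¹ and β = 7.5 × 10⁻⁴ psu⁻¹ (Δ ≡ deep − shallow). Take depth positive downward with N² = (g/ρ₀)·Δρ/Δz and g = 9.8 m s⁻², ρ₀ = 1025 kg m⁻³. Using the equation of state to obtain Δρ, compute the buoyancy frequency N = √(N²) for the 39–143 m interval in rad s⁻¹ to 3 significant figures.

7.81 × 10⁻³ rad s⁻¹

ΔT = +0.2 K, ΔS = +0.91 psu (deep − shallow).
Δρ/ρ₀ = −αΔT + βΔS = -3.60 × 10⁻⁵ + 6.825 × 10⁻⁴ = 6.465 × 10⁻⁴, so Δρ ≈ 0.6627 kg m⁻³.
N² = (g/ρ₀)·Δρ/Δz = g·(Δρ/ρ₀)/Δz = 9.8 × 6.465 × 10⁻⁴ / 104 = 6.0920 × 10⁻⁵ s⁻².
N = √(6.0920 × 10⁻⁵) = 7.8051 × 10⁻³ rad s⁻¹ ≈ 7.81 × 10⁻³ rad s⁻¹.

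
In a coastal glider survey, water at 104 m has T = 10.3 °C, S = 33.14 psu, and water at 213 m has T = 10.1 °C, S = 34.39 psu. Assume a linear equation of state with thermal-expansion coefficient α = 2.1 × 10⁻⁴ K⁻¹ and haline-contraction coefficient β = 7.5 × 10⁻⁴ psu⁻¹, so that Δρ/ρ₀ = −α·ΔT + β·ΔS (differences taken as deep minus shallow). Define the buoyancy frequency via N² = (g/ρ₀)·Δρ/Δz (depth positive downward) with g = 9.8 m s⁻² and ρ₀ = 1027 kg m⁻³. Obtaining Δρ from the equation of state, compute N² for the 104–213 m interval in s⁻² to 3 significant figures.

ΔT = -0.2 K, ΔS = +1.25 psu (deep − shallow).
Δρ/ρ₀ = −αΔT + βΔS = 4.20 × 10⁻⁵ + 9.375 × 10⁻⁴ = 9.795 × 10⁻⁴, so Δρ ≈ 1.006 kg m⁻³.
N² = (g/ρ₀)·Δρ/Δz = g·(Δρ/ρ₀)/Δz = 9.8 × 9.795 × 10⁻⁴ / 109 = 8.8065 × 10⁻⁵ s⁻² ≈ 8.81 × 10⁻⁵ s⁻².

8.81 × 10⁻⁵ s⁻²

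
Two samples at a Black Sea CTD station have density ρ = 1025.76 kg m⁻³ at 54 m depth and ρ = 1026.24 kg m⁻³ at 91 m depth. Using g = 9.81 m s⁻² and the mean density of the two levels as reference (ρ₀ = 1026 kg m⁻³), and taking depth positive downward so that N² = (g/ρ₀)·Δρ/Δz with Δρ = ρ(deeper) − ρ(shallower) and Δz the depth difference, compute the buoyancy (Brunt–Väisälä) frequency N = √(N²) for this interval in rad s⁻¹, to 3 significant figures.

Δρ = 1026.24 − 1025.76 = 0.48 kg m⁻³ over Δz = 91 − 54 = 37 m.
N² = (9.81/1026) × (0.48/37) = 1.2404 × 10⁻⁴ s⁻².
N = √(1.2404 × 10⁻⁴) = 0.011137 rad s⁻¹ ≈ 0.0111 rad s⁻¹.

0.0111 rad s⁻¹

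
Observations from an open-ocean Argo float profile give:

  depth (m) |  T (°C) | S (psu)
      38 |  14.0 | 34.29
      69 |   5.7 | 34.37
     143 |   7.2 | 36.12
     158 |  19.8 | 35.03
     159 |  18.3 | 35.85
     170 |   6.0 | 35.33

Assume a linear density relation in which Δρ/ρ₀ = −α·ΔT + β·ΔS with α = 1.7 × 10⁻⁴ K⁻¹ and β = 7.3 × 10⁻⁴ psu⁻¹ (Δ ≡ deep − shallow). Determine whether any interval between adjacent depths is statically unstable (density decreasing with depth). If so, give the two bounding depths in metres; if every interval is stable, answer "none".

Evaluate Δρ/ρ₀ = −αΔT + βΔS across each adjacent pair:
  38–69 m: −αΔT+βΔS = −(1.7 × 10⁻⁴)(-8.3)+(7.3 × 10⁻⁴)(+0.08) = 1.5 × 10⁻³ → stable
  69–143 m: −αΔT+βΔS = −(1.7 × 10⁻⁴)(+1.5)+(7.3 × 10⁻⁴)(+1.75) = 1.0 × 10⁻³ → stable
  143–158 m: −αΔT+βΔS = −(1.7 × 10⁻⁴)(+12.6)+(7.3 × 10⁻⁴)(-1.09) = -2.9 × 10⁻³ → UNSTABLE
  158–159 m: −αΔT+βΔS = −(1.7 × 10⁻⁴)(-1.5)+(7.3 × 10⁻⁴)(+0.82) = 8.5 × 10⁻⁴ → stable
  159–170 m: −αΔT+βΔS = −(1.7 × 10⁻⁴)(-12.3)+(7.3 × 10⁻⁴)(-0.52) = 1.7 × 10⁻³ → stable
The 143–158 m interval has Δρ < 0: lighter water underlies denser water.

143–158 m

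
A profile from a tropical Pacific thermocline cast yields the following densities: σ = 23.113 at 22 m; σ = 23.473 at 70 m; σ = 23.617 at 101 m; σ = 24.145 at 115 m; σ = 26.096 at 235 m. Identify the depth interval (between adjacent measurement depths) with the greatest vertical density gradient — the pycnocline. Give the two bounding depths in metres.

Compute the density gradient over each adjacent pair:
  22–70 m: Δρ/Δz = 0.360/48 = 7.5 × 10⁻³ kg m⁻⁴
  70–101 m: Δρ/Δz = 0.144/31 = 4.6 × 10⁻³ kg m⁻⁴
  101–115 m: Δρ/Δz = 0.528/14 = 0.038 kg m⁻⁴
  115–235 m: Δρ/Δz = 1.951/120 = 0.016 kg m⁻⁴
The largest gradient is in the 101–115 m interval — the pycnocline.

101–115 m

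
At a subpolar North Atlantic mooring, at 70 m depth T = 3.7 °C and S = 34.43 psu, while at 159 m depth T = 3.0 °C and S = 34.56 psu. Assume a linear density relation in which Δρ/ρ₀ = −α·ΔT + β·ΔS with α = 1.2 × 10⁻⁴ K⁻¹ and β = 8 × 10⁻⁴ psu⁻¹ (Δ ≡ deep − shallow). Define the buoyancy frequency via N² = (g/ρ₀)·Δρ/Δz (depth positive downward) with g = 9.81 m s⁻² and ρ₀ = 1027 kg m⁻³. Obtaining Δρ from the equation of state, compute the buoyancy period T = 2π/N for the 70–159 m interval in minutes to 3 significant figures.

ΔT = -0.7 K, ΔS = +0.13 psu (deep − shallow).
Δρ/ρ₀ = −αΔT + βΔS = 8.40 × 10⁻⁵ + 1.04 × 10⁻⁴ = 1.88 × 10⁻⁴, so Δρ ≈ 0.1931 kg m⁻³.
N² = (g/ρ₀)·Δρ/Δz = g·(Δρ/ρ₀)/Δz = 9.81 × 1.88 × 10⁻⁴ / 89 = 2.0722 × 10⁻⁵ s⁻².
N = √(2.0722 × 10⁻⁵) = 4.5521 × 10⁻³ rad s⁻¹ → T = 2π/N = 1.3803 × 10³ s = 23.005 min ≈ 23.0 min.

23.0 min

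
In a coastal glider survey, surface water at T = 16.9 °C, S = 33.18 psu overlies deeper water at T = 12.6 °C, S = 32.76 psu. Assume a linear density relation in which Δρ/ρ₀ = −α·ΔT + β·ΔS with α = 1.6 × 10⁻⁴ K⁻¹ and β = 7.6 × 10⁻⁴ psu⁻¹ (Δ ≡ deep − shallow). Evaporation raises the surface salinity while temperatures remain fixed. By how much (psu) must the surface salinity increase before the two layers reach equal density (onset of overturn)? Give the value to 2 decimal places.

Neutral buoyancy requires −α(T_deep − T_surf) + β(S_deep − S_surf′) = 0.
S_surf′ = S_deep − (α/β)·ΔT = 32.76 − (1.6 × 10⁻⁴/7.6 × 10⁻⁴)·(-4.3) = 33.6653 psu.
Increase required: 33.6653 − 33.18 = 0.4853 psu.

0.49 psu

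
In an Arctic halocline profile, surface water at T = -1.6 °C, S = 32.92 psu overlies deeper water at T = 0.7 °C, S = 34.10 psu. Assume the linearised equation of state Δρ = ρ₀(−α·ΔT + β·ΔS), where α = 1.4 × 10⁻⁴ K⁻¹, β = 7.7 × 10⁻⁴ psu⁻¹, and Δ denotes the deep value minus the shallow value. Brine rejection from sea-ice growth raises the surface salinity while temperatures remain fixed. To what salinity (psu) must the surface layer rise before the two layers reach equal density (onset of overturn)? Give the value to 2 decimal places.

Neutral buoyancy requires −α(T_deep − T_surf) + β(S_deep − S_surf′) = 0.
S_surf′ = S_deep − (α/β)·ΔT = 34.10 − (1.4 × 10⁻⁴/7.7 × 10⁻⁴)·(+2.3) = 33.6818 psu.
Increase required: 33.6818 − 32.92 = 0.7618 psu.

33.68 psu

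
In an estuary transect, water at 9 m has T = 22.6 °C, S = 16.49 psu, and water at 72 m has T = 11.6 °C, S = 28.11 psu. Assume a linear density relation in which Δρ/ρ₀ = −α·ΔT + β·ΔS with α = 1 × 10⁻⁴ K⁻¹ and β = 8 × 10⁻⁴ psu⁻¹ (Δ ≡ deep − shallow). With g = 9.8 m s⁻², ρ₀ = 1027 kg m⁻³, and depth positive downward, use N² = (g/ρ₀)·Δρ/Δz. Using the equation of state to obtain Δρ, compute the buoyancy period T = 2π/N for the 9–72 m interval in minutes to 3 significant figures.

ΔT = -11.0 K, ΔS = +11.62 psu (deep − shallow).
Δρ/ρ₀ = −αΔT + βΔS = 1.10 × 10⁻³ + 9.296 × 10⁻³ = 0.010396, so Δρ ≈ 10.68 kg m⁻³.
N² = (g/ρ₀)·Δρ/Δz = g·(Δρ/ρ₀)/Δz = 9.8 × 0.010396 / 63 = 1.6172 × 10⁻³ s⁻².
N = √(1.6172 × 10⁻³) = 0.040214 rad s⁻¹ → T = 2π/N = 156.24 s = 2.6040 min ≈ 2.60 min.

2.60 min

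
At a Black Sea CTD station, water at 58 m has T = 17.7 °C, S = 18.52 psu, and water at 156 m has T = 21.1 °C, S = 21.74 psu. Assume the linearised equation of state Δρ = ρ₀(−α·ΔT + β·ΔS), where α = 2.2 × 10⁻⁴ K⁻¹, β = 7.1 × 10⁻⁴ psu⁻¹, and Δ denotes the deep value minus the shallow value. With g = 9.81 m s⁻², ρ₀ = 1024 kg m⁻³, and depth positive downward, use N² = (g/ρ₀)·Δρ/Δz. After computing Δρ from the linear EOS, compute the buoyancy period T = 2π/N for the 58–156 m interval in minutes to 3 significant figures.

8.44 min

ΔT = +3.4 K, ΔS = +3.22 psu (deep − shallow).
Δρ/ρ₀ = −αΔT + βΔS = -7.48 × 10⁻⁴ + 2.2862 × 10⁻³ = 1.5382 × 10⁻³, so Δρ ≈ 1.575 kg m⁻³.
N² = (g/ρ₀)·Δρ/Δz = g·(Δρ/ρ₀)/Δz = 9.81 × 1.5382 × 10⁻³ / 98 = 1.5398 × 10⁻⁴ s⁻².
N = √(1.5398 × 10⁻⁴) = 0.012409 rad s⁻¹ → T = 2π/N = 506.34 s = 8.4390 min ≈ 8.44 min.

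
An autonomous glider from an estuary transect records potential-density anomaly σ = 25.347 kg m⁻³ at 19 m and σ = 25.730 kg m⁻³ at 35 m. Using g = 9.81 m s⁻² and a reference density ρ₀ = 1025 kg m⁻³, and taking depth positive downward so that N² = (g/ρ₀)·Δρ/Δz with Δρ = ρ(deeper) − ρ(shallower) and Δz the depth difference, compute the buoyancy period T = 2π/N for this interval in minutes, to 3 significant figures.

6.92 min

Δρ = 1025.730 − 1025.347 = 0.383 kg m⁻³ over Δz = 35 − 19 = 16 m.
N² = (9.81/1025) × (0.383/16) = 2.2910 × 10⁻⁴ s⁻².
N = √(2.2910 × 10⁻⁴) = 0.015136 rad s⁻¹, so T = 2π/N = 415.12 s = 6.9187 min ≈ 6.92 min.
Since Δρ > 0 the layer is stably stratified.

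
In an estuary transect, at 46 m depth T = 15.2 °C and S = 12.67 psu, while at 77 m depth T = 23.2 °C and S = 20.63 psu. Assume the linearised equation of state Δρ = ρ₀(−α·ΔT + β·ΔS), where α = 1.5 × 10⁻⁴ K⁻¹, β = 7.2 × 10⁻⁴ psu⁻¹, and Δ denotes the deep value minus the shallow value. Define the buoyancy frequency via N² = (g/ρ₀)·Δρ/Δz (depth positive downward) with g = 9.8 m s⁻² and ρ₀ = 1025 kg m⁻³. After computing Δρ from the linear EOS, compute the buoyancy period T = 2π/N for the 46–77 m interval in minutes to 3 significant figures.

2.77 min

ΔT = +8.0 K, ΔS = +7.96 psu (deep − shallow).
Δρ/ρ₀ = −αΔT + βΔS = -1.20 × 10⁻³ + 5.7312 × 10⁻³ = 4.5312 × 10⁻³, so Δρ ≈ 4.644 kg m⁻³.
N² = (g/ρ₀)·Δρ/Δz = g·(Δρ/ρ₀)/Δz = 9.8 × 4.5312 × 10⁻³ / 31 = 1.4324 × 10⁻³ s⁻².
N = √(1.4324 × 10⁻³) = 0.037847 rad s⁻¹ → T = 2π/N = 166.02 s = 2.7670 min ≈ 2.77 min.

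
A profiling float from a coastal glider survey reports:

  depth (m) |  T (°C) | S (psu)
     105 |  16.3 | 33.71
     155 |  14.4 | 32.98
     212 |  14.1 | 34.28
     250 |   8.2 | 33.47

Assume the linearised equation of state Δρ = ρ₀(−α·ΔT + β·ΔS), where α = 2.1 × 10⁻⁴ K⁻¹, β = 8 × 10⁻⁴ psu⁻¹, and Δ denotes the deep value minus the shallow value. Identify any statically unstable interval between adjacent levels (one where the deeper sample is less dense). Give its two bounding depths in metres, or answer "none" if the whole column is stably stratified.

105–155 m

Evaluate Δρ/ρ₀ = −αΔT + βΔS across each adjacent pair:
  105–155 m: −αΔT+βΔS = −(2.1 × 10⁻⁴)(-1.9)+(8 × 10⁻⁴)(-0.73) = -1.8 × 10⁻⁴ → UNSTABLE
  155–212 m: −αΔT+βΔS = −(2.1 × 10⁻⁴)(-0.3)+(8 × 10⁻⁴)(+1.30) = 1.1 × 10⁻³ → stable
  212–250 m: −αΔT+βΔS = −(2.1 × 10⁻⁴)(-5.9)+(8 × 10⁻⁴)(-0.81) = 5.9 × 10⁻⁴ → stable
The 105–155 m interval has Δρ < 0: lighter water underlies denser water.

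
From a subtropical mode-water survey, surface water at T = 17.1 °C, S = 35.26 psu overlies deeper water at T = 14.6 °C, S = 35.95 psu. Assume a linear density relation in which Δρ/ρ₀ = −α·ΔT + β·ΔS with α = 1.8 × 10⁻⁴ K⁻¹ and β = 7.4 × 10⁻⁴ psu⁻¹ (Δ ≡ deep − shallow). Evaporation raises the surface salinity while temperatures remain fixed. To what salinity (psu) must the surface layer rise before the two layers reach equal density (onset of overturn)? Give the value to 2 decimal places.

Neutral buoyancy requires −α(T_deep − T_surf) + β(S_deep − S_surf′) = 0.
S_surf′ = S_deep − (α/β)·ΔT = 35.95 − (1.8 × 10⁻⁴/7.4 × 10⁻⁴)·(-2.5) = 36.5581 psu.
Increase required: 36.5581 − 35.26 = 1.2981 psu.

36.56 psu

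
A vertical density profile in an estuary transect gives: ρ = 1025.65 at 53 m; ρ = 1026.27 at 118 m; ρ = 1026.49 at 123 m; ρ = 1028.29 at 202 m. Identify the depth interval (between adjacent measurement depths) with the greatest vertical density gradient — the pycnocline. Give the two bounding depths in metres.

118–123 m

Compute the density gradient over each adjacent pair:
  53–118 m: Δρ/Δz = 0.62/65 = 9.5 × 10⁻³ kg m⁻⁴
  118–123 m: Δρ/Δz = 0.22/5 = 0.044 kg m⁻⁴
  123–202 m: Δρ/Δz = 1.80/79 = 0.023 kg m⁻⁴
The largest gradient is in the 118–123 m interval — the pycnocline.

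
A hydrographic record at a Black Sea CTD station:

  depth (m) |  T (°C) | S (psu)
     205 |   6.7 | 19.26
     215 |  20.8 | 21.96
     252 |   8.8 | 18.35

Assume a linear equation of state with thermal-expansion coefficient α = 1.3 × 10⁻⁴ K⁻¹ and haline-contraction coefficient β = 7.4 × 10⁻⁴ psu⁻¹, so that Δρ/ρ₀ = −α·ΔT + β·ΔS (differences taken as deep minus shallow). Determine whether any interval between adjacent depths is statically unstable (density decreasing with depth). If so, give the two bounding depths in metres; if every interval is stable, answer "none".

215–252 m

Evaluate Δρ/ρ₀ = −αΔT + βΔS across each adjacent pair:
  205–215 m: −αΔT+βΔS = −(1.3 × 10⁻⁴)(+14.1)+(7.4 × 10⁻⁴)(+2.70) = 1.7 × 10⁻⁴ → stable
  215–252 m: −αΔT+βΔS = −(1.3 × 10⁻⁴)(-12.0)+(7.4 × 10⁻⁴)(-3.61) = -1.1 × 10⁻³ → UNSTABLE
The 215–252 m interval has Δρ < 0: lighter water underlies denser water.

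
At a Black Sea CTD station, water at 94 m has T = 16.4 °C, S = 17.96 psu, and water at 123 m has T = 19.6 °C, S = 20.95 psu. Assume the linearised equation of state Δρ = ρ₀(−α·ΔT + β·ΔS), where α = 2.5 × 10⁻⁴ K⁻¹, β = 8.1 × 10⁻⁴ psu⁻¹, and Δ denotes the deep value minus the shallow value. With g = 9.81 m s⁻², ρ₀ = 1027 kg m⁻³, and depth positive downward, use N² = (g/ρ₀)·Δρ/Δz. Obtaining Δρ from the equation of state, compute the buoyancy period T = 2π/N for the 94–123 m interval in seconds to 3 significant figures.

268 s

ΔT = +3.2 K, ΔS = +2.99 psu (deep − shallow).
Δρ/ρ₀ = −αΔT + βΔS = -8.00 × 10⁻⁴ + 2.4219 × 10⁻³ = 1.6219 × 10⁻³, so Δρ ≈ 1.666 kg m⁻³.
N² = (g/ρ₀)·Δρ/Δz = g·(Δρ/ρ₀)/Δz = 9.81 × 1.6219 × 10⁻³ / 29 = 5.4865 × 10⁻⁴ s⁻².
N = √(5.4865 × 10⁻⁴) = 0.023423 rad s⁻¹ → T = 2π/N = 268.25 s ≈ 268 s.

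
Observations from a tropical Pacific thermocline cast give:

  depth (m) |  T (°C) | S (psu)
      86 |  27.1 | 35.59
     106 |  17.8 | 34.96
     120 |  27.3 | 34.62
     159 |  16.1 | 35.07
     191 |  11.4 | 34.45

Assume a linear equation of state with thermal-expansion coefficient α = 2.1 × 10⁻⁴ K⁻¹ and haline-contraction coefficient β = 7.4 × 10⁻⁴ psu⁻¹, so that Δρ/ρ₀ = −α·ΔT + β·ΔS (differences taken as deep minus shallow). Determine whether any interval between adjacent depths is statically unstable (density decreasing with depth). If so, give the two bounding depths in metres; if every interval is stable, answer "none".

Evaluate Δρ/ρ₀ = −αΔT + βΔS across each adjacent pair:
  86–106 m: −αΔT+βΔS = −(2.1 × 10⁻⁴)(-9.3)+(7.4 × 10⁻⁴)(-0.63) = 1.5 × 10⁻³ → stable
  106–120 m: −αΔT+βΔS = −(2.1 × 10⁻⁴)(+9.5)+(7.4 × 10⁻⁴)(-0.34) = -2.2 × 10⁻³ → UNSTABLE
  120–159 m: −αΔT+βΔS = −(2.1 × 10⁻⁴)(-11.2)+(7.4 × 10⁻⁴)(+0.45) = 2.7 × 10⁻³ → stable
  159–191 m: −αΔT+βΔS = −(2.1 × 10⁻⁴)(-4.7)+(7.4 × 10⁻⁴)(-0.62) = 5.3 × 10⁻⁴ → stable
The 106–120 m interval has Δρ < 0: lighter water underlies denser water.

106–120 m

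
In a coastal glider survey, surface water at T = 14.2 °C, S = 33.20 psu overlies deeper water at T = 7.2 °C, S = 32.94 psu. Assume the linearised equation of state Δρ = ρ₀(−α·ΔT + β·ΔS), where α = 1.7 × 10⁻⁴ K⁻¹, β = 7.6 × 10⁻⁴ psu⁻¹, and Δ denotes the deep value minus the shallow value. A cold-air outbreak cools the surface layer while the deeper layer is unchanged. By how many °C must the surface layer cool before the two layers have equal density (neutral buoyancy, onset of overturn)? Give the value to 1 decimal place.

Neutral buoyancy requires Δρ = 0, i.e. −α(T_deep − T_surf′) + β(S_deep − S_surf) = 0.
T_surf′ = T_deep − (β/α)·ΔS = 7.2 − (7.6 × 10⁻⁴/1.7 × 10⁻⁴)·(-0.26) = 8.362 °C.
Cooling required: 14.2 − (8.362) = 5.838 °C.

5.8 °C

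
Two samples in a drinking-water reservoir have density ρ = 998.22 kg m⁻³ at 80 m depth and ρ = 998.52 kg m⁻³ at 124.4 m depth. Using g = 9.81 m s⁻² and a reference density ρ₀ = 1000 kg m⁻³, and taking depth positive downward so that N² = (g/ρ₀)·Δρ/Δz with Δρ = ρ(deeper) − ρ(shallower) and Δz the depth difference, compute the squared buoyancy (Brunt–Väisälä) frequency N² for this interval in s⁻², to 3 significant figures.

6.63 × 10⁻⁵ s⁻²

Δρ = 998.52 − 998.22 = 0.30 kg m⁻³ over Δz = 124.4 − 80 = 44.4 m.
N² = (9.81/1000) × (0.30/44.4) = 6.6284 × 10⁻⁵ s⁻² ≈ 6.63 × 10⁻⁵ s⁻².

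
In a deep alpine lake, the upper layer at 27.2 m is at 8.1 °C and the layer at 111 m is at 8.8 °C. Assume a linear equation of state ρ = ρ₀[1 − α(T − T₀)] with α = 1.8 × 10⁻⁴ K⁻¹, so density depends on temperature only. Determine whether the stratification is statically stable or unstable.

ΔT = 8.8 − 8.1 = +0.7 K, so Δρ/ρ₀ = −αΔT = -1.26 × 10⁻⁴.
Δρ/ρ₀ < 0, so Δρ < 0: deeper water is lighter → statically unstable; the column would overturn.

unstable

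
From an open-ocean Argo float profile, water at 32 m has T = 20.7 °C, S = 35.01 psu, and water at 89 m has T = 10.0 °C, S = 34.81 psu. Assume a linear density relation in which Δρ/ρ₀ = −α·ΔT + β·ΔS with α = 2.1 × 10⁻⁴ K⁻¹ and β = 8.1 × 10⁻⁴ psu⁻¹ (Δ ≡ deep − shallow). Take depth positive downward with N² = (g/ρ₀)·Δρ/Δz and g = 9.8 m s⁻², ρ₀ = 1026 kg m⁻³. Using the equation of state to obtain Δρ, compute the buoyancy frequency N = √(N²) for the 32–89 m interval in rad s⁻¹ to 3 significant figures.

0.0189 rad s⁻¹

ΔT = -10.7 K, ΔS = -0.20 psu (deep − shallow).
Δρ/ρ₀ = −αΔT + βΔS = 2.247 × 10⁻³ − 1.62 × 10⁻⁴ = 2.085 × 10⁻³, so Δρ ≈ 2.139 kg m⁻³.
N² = (g/ρ₀)·Δρ/Δz = g·(Δρ/ρ₀)/Δz = 9.8 × 2.085 × 10⁻³ / 57 = 3.5847 × 10⁻⁴ s⁻².
N = √(3.5847 × 10⁻⁴) = 0.018933 rad s⁻¹ ≈ 0.0189 rad s⁻¹.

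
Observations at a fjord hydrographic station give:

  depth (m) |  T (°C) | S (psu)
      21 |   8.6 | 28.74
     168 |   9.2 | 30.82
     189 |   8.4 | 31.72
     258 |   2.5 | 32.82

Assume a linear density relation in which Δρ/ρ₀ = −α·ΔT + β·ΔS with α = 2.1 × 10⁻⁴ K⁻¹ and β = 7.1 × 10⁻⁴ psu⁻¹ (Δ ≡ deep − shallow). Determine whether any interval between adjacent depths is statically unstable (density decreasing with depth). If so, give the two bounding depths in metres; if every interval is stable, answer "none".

Evaluate Δρ/ρ₀ = −αΔT + βΔS across each adjacent pair:
  21–168 m: −αΔT+βΔS = −(2.1 × 10⁻⁴)(+0.6)+(7.1 × 10⁻⁴)(+2.08) = 1.4 × 10⁻³ → stable
  168–189 m: −αΔT+βΔS = −(2.1 × 10⁻⁴)(-0.8)+(7.1 × 10⁻⁴)(+0.90) = 8.1 × 10⁻⁴ → stable
  189–258 m: −αΔT+βΔS = −(2.1 × 10⁻⁴)(-5.9)+(7.1 × 10⁻⁴)(+1.10) = 2.0 × 10⁻³ → stable
Every interval has Δρ > 0: the column is stably stratified throughout.

none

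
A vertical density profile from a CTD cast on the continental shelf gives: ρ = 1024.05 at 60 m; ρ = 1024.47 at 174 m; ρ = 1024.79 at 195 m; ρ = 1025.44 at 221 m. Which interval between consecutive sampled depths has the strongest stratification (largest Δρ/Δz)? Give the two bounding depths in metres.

Compute the density gradient over each adjacent pair:
  60–174 m: Δρ/Δz = 0.42/114 = 3.7 × 10⁻³ kg m⁻⁴
  174–195 m: Δρ/Δz = 0.32/21 = 0.015 kg m⁻⁴
  195–221 m: Δρ/Δz = 0.65/26 = 0.025 kg m⁻⁴
The largest gradient is in the 195–221 m interval — the pycnocline.

195–221 m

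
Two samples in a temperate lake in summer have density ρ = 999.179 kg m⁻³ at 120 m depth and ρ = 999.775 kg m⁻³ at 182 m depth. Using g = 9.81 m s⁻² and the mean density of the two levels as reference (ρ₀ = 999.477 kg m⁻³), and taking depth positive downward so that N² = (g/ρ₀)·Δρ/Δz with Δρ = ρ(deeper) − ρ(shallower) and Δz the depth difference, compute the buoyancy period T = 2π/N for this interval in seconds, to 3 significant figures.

Δρ = 999.775 − 999.179 = 0.596 kg m⁻³ over Δz = 182 − 120 = 62 m.
N² = (9.81/999.477) × (0.596/62) = 9.4352 × 10⁻⁵ s⁻².
N = √(9.4352 × 10⁻⁵) = 9.7135 × 10⁻³ rad s⁻¹, so T = 2π/N = 646.85 s ≈ 647 s.

647 s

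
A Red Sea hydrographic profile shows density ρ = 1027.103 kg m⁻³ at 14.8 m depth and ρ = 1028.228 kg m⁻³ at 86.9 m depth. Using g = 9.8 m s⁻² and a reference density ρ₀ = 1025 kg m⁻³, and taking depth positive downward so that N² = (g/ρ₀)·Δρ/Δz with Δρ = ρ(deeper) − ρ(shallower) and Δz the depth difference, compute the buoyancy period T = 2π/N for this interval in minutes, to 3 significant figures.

8.57 min

Δρ = 1028.228 − 1027.103 = 1.125 kg m⁻³ over Δz = 86.9 − 14.8 = 72.1 m.
N² = (9.8/1025) × (1.125/72.1) = 1.4918 × 10⁻⁴ s⁻².
N = √(1.4918 × 10⁻⁴) = 0.012214 rad s⁻¹, so T = 2π/N = 514.42 s = 8.5737 min ≈ 8.57 min.
N² > 0, so the interval is statically stable.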